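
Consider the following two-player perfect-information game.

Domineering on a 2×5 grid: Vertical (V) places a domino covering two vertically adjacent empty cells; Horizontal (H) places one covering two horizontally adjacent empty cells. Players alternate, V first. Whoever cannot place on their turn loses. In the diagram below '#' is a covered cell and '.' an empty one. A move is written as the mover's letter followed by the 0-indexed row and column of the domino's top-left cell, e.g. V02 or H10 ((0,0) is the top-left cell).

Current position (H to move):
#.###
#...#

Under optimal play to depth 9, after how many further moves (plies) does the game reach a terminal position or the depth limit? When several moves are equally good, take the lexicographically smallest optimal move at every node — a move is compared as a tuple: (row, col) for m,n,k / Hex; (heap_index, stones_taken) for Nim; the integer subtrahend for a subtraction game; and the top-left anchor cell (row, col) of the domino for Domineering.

PV length from [#.###/#...#]: 1 ply

ply 1, H at #.###/#...# | H11=+1→#.###/###.#*; H12=-1→#.###/#.###
ply 2: #.###/###.# is terminal -1 (V); from #.###/#...# depth 9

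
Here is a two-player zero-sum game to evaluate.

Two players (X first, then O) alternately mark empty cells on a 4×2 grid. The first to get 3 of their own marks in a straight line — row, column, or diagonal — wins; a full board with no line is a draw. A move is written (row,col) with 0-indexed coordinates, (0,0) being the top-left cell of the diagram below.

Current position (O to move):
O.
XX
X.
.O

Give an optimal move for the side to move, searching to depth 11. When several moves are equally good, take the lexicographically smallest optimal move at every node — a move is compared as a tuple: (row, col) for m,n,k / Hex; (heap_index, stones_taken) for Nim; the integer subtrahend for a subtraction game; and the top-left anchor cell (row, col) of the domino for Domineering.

p1 O@[O./XX/X./.O]: (0,1)[OO/XX/X./.O]-1 (2,1)[O./XX/XO/.O]-1 (3,0)[O./XX/X./OO]+0*
p2 X@[O./XX/X./OO]: (0,1)[OX/XX/X./OO]+0* (2,1)[O./XX/XX/OO]+0
p3 O@[OX/XX/X./OO]: (2,1)[OX/XX/XO/OO]+0*
p4 X@[OX/XX/XO/OO] terminal +0; root [O./XX/X./.O] d11

O's best at [O./XX/X./.O]: (3,0)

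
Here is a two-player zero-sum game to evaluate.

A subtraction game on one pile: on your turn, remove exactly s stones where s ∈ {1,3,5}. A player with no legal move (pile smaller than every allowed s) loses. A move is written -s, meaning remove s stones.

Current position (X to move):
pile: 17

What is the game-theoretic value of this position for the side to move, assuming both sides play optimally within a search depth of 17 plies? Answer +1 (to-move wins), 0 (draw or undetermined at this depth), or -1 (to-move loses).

value(17, X) = +1

[17] X move#1: -1:+1/16*, -3:+1/14, -5:+1/12
[16] O move#2: -1:-1/15*, -3:-1/13, -5:-1/11
[15] X move#3: -1:+1/14*, -3:+1/12, -5:+1/10
[14] O move#4: -1:-1/13*, -3:-1/11, -5:-1/9
[13] X move#5: -1:+1/12*, -3:+1/10, -5:+1/8
[12] O move#6: -1:-1/11*, -3:-1/9, -5:-1/7
[11] X move#7: -1:+1/10*, -3:+1/8, -5:+1/6
[10] O move#8: -1:-1/9*, -3:-1/7, -5:-1/5
[9] X move#9: -1:+1/8*, -3:+1/6, -5:+1/4
[8] O move#10: -1:-1/7*, -3:-1/5, -5:-1/3
[7] X move#11: -1:+1/6*, -3:+1/4, -5:+1/2
[6] O move#12: -1:-1/5*, -3:-1/3, -5:-1/1
[5] X move#13: -1:+1/4*, -3:+1/2, -5:+1/0
[4] O move#14: -1:-1/3*, -3:-1/1
[3] X move#15: -1:+1/2*, -3:+1/0
[2] O move#16: -1:-1/1*
[1] X move#17: -1:+1/0*
[0] end (terminal -1, O#18); searched 17 to 17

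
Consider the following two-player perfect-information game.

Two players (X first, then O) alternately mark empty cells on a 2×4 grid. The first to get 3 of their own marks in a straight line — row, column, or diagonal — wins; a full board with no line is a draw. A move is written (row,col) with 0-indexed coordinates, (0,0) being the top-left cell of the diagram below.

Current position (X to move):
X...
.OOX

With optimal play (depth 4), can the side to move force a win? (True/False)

[X.../.OOX] X move#1: (0,1):-1/XX../.OOX, (0,2):-1/X.X./.OOX, (0,3):-1/X..X/.OOX, (1,0):+0/X.../XOOX*
[X.../XOOX] O move#2: (0,1):+0/XO../XOOX*, (0,2):+0/X.O./XOOX, (0,3):+0/X..O/XOOX
[XO../XOOX] X move#3: (0,2):+0/XOX./XOOX*, (0,3):+0/XO.X/XOOX
[XOX./XOOX] O move#4: (0,3):+0/XOXO/XOOX*
[XOXO/XOOX] end (terminal +0, X#5); searched X.../.OOX to 4

X winning at [X.../.OOX]: False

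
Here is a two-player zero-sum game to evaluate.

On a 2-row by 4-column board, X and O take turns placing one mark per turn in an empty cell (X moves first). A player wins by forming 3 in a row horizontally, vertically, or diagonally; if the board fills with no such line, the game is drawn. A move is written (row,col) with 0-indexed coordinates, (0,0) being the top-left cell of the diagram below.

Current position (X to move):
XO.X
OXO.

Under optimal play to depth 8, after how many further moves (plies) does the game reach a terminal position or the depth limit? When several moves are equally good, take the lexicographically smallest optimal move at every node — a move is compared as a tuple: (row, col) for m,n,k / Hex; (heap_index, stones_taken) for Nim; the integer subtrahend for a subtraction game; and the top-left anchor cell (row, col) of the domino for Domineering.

[XO.X/OXO.] X move#1: (0,2):+0/XOXX/OXO.*, (1,3):+0/XO.X/OXOX
[XOXX/OXO.] O move#2: (1,3):+0/XOXX/OXOO*
[XOXX/OXOO] end (terminal +0, X#3); searched XO.X/OXO. to 8

PV length from [XO.X/OXO.]: 2 plies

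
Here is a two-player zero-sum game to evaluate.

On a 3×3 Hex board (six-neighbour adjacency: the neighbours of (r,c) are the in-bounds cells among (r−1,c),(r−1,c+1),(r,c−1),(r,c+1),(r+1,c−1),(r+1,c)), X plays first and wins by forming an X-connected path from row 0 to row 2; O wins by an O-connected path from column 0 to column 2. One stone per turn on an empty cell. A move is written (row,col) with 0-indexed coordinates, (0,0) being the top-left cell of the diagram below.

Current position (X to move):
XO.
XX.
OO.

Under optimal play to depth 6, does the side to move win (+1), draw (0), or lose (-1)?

value(XO./XX./OO., X) = -1

p1 X@[XO./XX./OO.]: (0,2)[XOX/XX./OO.]-1* (1,2)[XO./XXX/OO.]-1 (2,2)[XO./XX./OOX]-1
p2 O@[XOX/XX./OO.]: (1,2)[XOX/XXO/OO.]+1* (2,2)[XOX/XX./OOO]+1
p3 X@[XOX/XXO/OO.] terminal -1; root [XO./XX./OO.] d6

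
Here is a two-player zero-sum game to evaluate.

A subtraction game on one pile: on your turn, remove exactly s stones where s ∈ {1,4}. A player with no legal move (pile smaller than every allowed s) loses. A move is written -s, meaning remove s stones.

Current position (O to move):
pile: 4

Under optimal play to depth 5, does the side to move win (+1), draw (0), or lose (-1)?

[4] O move#1: -1:-1/3, -4:+1/0*
[0] end (terminal -1, X#2); searched 4 to 5

value(4, O) = +1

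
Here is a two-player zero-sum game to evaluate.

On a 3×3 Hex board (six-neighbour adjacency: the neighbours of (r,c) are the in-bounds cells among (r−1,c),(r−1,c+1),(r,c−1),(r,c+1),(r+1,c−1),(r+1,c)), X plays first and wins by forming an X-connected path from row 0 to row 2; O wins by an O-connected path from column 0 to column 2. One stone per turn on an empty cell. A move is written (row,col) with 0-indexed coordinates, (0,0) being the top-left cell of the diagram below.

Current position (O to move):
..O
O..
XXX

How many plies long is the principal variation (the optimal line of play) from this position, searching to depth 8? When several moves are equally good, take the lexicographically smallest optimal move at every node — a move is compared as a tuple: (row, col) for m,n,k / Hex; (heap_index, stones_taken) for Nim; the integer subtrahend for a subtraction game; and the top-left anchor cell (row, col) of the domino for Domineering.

ply 1, O at ..O/O../XXX | (0,0)=+1→O.O/O../XXX*; (0,1)=+1→.OO/O../XXX; (1,1)=+1→..O/OO./XXX; (1,2)=+1→..O/O.O/XXX
ply 2, X at O.O/O../XXX | (0,1)=-1→OXO/O../XXX*; (1,1)=-1→O.O/OX./XXX; (1,2)=-1→O.O/O.X/XXX
ply 3, O at OXO/O../XXX | (1,1)=+1→OXO/OO./XXX*; (1,2)=-1→OXO/O.O/XXX
ply 4: OXO/OO./XXX is terminal -1 (X); from ..O/O../XXX depth 8

PV length from [..O/O../XXX]: 3 plies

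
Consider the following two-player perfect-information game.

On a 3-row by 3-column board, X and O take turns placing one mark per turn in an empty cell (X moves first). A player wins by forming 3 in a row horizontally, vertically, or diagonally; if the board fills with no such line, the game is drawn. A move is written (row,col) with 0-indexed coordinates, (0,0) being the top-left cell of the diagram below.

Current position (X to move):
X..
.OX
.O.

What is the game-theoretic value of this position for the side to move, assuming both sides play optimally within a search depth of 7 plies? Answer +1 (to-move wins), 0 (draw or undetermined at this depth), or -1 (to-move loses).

value(X../.OX/.O., X) = 0

p1 X@[X../.OX/.O.]: (0,1)[XX./.OX/.O.]+0* (0,2)[X.X/.OX/.O.]-1 (1,0)[X../XOX/.O.]-1 (2,0)[X../.OX/XO.]-1 (2,2)[X../.OX/.OX]-1
p2 O@[XX./.OX/.O.]: (0,2)[XXO/.OX/.O.]+0* (1,0)[XX./OOX/.O.]-1 (2,0)[XX./.OX/OO.]-1 (2,2)[XX./.OX/.OO]-1
p3 X@[XXO/.OX/.O.]: (1,0)[XXO/XOX/.O.]-1 (2,0)[XXO/.OX/XO.]+0* (2,2)[XXO/.OX/.OX]-1
p4 O@[XXO/.OX/XO.]: (1,0)[XXO/OOX/XO.]+0* (2,2)[XXO/.OX/XOO]-1
p5 X@[XXO/OOX/XO.]: (2,2)[XXO/OOX/XOX]+0*
p6 O@[XXO/OOX/XOX] terminal +0; root [X../.OX/.O.] d7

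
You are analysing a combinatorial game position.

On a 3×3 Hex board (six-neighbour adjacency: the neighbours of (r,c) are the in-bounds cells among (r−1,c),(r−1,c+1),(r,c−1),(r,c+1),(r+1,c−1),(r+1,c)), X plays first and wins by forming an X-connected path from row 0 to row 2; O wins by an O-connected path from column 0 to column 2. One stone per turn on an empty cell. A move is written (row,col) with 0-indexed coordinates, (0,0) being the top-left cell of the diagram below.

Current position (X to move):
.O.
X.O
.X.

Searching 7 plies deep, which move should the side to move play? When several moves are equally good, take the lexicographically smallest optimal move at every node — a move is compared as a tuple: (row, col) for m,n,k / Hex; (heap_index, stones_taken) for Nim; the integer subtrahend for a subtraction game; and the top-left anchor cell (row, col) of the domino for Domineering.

[.O./X.O/.X.] X move#1: (0,0):+1/XO./X.O/.X.*, (0,2):-1/.OX/X.O/.X., (1,1):+1/.O./XXO/.X., (2,0):-1/.O./X.O/XX., (2,2):-1/.O./X.O/.XX
[XO./X.O/.X.] O move#2: (0,2):-1/XOO/X.O/.X.*, (1,1):-1/XO./XOO/.X., (2,0):-1/XO./X.O/OX., (2,2):-1/XO./X.O/.XO
[XOO/X.O/.X.] X move#3: (1,1):+1/XOO/XXO/.X.*, (2,0):+1/XOO/X.O/XX., (2,2):+1/XOO/X.O/.XX
[XOO/XXO/.X.] end (terminal -1, O#4); searched .O./X.O/.X. to 7

X's best at [.O./X.O/.X.]: (0,0)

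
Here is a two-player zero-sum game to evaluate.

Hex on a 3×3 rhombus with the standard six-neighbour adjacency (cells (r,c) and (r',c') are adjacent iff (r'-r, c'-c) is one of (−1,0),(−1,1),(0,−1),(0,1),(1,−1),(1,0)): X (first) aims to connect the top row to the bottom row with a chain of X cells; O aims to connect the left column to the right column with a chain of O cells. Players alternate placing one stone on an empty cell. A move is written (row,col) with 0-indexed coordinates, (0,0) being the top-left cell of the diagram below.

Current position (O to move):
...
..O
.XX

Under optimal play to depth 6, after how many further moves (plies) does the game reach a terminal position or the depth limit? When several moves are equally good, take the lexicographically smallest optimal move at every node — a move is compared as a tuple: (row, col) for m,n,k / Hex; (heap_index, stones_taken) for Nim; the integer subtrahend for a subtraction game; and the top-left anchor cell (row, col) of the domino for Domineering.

PV length from [.../..O/.XX]: 5 plies

ply 1, O at .../..O/.XX | (0,0)=-1→O../..O/.XX; (0,1)=+1→.O./..O/.XX*; (0,2)=-1→..O/..O/.XX; (1,0)=-1→.../O.O/.XX; (1,1)=+1→.../.OO/.XX; (2,0)=-1→.../..O/OXX
ply 2, X at .O./..O/.XX | (0,0)=-1→XO./..O/.XX*; (0,2)=-1→.OX/..O/.XX; (1,0)=-1→.O./X.O/.XX; (1,1)=-1→.O./.XO/.XX; (2,0)=-1→.O./..O/XXX
ply 3, O at XO./..O/.XX | (0,2)=-1→XOO/..O/.XX; (1,0)=+1→XO./O.O/.XX*; (1,1)=+1→XO./.OO/.XX; (2,0)=-1→XO./..O/OXX
ply 4, X at XO./O.O/.XX | (0,2)=-1→XOX/O.O/.XX*; (1,1)=-1→XO./OXO/.XX; (2,0)=-1→XO./O.O/XXX
ply 5, O at XOX/O.O/.XX | (1,1)=+1→XOX/OOO/.XX*; (2,0)=-1→XOX/O.O/OXX
ply 6: XOX/OOO/.XX is terminal -1 (X); from .../..O/.XX depth 6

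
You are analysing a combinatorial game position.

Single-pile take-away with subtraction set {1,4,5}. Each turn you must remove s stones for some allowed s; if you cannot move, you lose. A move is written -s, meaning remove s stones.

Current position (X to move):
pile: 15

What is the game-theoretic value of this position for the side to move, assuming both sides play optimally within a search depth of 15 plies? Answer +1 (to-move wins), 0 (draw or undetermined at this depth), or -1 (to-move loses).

value(15, X) = +1

p1 X@[15]: -1[14]-1 -4[11]-1 -5[10]+1*
p2 O@[10]: -1[9]-1* -4[6]-1 -5[5]-1
p3 X@[9]: -1[8]+1* -4[5]-1 -5[4]-1
p4 O@[8]: -1[7]-1* -4[4]-1 -5[3]-1
p5 X@[7]: -1[6]-1 -4[3]-1 -5[2]+1*
p6 O@[2]: -1[1]-1*
p7 X@[1]: -1[0]+1*
p8 O@[0] terminal -1; root [15] d15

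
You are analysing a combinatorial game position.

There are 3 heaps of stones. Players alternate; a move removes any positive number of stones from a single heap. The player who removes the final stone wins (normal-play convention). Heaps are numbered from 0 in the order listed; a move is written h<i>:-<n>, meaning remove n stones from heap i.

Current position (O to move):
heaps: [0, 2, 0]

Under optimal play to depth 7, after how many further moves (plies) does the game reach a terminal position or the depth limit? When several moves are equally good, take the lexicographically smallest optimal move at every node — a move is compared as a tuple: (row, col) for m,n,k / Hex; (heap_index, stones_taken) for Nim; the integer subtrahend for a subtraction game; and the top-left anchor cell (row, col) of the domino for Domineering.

PV length from [(0,2,0)]: 1 ply

ply 1, O at (0,2,0) | h1:-1=-1→(0,1,0); h1:-2=+1→(0,0,0)*
ply 2: (0,0,0) is terminal -1 (X); from (0,2,0) depth 7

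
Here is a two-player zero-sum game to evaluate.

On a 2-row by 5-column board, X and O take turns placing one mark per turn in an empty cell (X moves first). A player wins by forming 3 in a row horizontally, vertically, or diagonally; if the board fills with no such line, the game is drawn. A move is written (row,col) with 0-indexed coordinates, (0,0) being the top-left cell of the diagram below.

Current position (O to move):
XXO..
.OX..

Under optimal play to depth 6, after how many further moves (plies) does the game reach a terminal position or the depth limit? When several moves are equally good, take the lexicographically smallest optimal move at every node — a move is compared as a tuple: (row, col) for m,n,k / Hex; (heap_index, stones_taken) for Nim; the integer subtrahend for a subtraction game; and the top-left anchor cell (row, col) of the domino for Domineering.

PV length from [XXO../.OX..]: 5 plies

[XXO../.OX..] O move#1: (0,3):+0/XXOO./.OX..*, (0,4):+0/XXO.O/.OX.., (1,0):+0/XXO../OOX.., (1,3):+0/XXO../.OXO., (1,4):+0/XXO../.OX.O
[XXOO./.OX..] X move#2: (0,4):+0/XXOOX/.OX..*, (1,0):-1/XXOO./XOX.., (1,3):-1/XXOO./.OXX., (1,4):-1/XXOO./.OX.X
[XXOOX/.OX..] O move#3: (1,0):+0/XXOOX/OOX..*, (1,3):+0/XXOOX/.OXO., (1,4):+0/XXOOX/.OX.O
[XXOOX/OOX..] X move#4: (1,3):+0/XXOOX/OOXX.*, (1,4):+0/XXOOX/OOX.X
[XXOOX/OOXX.] O move#5: (1,4):+0/XXOOX/OOXXO*
[XXOOX/OOXXO] end (terminal +0, X#6); searched XXO../.OX.. to 6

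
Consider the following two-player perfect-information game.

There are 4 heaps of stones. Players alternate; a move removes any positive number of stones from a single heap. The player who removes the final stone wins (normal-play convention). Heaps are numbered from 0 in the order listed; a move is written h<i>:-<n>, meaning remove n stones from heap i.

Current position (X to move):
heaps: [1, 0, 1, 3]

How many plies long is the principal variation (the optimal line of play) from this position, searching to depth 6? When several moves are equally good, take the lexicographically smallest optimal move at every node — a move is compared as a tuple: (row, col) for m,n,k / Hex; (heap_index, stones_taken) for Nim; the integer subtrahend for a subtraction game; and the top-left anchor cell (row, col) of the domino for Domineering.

p1 X@[(1,0,1,3)]: h0:-1[(0,0,1,3)]-1 h2:-1[(1,0,0,3)]-1 h3:-1[(1,0,1,2)]-1 h3:-2[(1,0,1,1)]-1 h3:-3[(1,0,1,0)]+1*
p2 O@[(1,0,1,0)]: h0:-1[(0,0,1,0)]-1* h2:-1[(1,0,0,0)]-1
p3 X@[(0,0,1,0)]: h2:-1[(0,0,0,0)]+1*
p4 O@[(0,0,0,0)] terminal -1; root [(1,0,1,3)] d6

PV length from [(1,0,1,3)]: 3 plies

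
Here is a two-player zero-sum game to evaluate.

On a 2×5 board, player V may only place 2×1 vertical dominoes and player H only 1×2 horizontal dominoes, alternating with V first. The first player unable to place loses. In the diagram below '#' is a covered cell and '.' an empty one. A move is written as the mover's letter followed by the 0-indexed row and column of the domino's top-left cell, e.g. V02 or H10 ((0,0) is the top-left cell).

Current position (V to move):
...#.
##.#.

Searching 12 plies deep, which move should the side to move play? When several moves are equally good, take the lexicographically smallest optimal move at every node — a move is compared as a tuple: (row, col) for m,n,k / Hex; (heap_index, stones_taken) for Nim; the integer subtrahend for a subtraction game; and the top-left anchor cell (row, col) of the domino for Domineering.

ply 1, V at ...#./##.#. | V02=+1→..##./####.*; V04=-1→...##/##.##
ply 2, H at ..##./####. | H00=-1→####./####.*
ply 3, V at ####./####. | V04=+1→#####/#####*
ply 4: #####/##### is terminal -1 (H); from ...#./##.#. depth 12

V's best at [...#./##.#.]: V02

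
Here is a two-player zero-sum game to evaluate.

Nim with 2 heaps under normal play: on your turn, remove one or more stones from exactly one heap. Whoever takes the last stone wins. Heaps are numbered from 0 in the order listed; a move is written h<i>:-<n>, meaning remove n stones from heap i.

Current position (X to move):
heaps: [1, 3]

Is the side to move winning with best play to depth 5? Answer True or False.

p1 X@[(1,3)]: h0:-1[(0,3)]-1 h1:-1[(1,2)]-1 h1:-2[(1,1)]+1* h1:-3[(1,0)]-1
p2 O@[(1,1)]: h0:-1[(0,1)]-1* h1:-1[(1,0)]-1
p3 X@[(0,1)]: h1:-1[(0,0)]+1*
p4 O@[(0,0)] terminal -1; root [(1,3)] d5

X winning at [(1,3)]: True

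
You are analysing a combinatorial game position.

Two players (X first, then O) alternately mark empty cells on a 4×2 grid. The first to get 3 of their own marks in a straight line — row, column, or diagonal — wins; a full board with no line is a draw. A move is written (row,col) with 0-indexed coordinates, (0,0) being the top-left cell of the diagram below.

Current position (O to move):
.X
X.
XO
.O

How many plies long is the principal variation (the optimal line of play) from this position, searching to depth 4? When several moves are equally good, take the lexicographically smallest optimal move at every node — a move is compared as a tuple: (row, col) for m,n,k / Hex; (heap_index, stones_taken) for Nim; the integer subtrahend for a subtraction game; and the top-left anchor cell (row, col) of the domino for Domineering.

PV length from [.X/X./XO/.O]: 1 ply

ply 1, O at .X/X./XO/.O | (0,0)=-1→OX/X./XO/.O; (1,1)=+1→.X/XO/XO/.O*; (3,0)=-1→.X/X./XO/OO
ply 2: .X/XO/XO/.O is terminal -1 (X); from .X/X./XO/.O depth 4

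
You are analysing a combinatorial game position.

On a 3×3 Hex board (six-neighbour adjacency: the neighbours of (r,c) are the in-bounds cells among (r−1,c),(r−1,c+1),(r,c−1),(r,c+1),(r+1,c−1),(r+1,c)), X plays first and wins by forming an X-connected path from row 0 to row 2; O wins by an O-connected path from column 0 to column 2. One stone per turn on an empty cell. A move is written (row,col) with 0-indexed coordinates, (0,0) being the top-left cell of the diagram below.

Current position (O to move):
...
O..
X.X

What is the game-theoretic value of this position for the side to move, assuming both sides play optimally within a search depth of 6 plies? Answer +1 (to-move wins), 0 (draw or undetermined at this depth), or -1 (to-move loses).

value(.../O../X.X, O) = +1

p1 O@[.../O../X.X]: (0,0)[O../O../X.X]-1 (0,1)[.O./O../X.X]-1 (0,2)[..O/O../X.X]+1* (1,1)[.../OO./X.X]+1 (1,2)[.../O.O/X.X]-1 (2,1)[.../O../XOX]-1
p2 X@[..O/O../X.X]: (0,0)[X.O/O../X.X]-1* (0,1)[.XO/O../X.X]-1 (1,1)[..O/OX./X.X]-1 (1,2)[..O/O.X/X.X]-1 (2,1)[..O/O../XXX]-1
p3 O@[X.O/O../X.X]: (0,1)[XOO/O../X.X]+1* (1,1)[X.O/OO./X.X]+1 (1,2)[X.O/O.O/X.X]+1 (2,1)[X.O/O../XOX]+1
p4 X@[XOO/O../X.X] terminal -1; root [.../O../X.X] d6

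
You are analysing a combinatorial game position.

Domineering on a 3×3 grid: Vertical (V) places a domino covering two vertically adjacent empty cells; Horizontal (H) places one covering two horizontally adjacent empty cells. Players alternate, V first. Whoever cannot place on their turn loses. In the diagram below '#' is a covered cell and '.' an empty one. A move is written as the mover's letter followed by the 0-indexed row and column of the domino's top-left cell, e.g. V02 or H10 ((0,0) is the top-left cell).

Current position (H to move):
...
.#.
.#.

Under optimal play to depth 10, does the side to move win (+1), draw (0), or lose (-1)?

[.../.#./.#.] H move#1: H00:-1/##./.#./.#.*, H01:-1/.##/.#./.#.
[##./.#./.#.] V move#2: V02:+1/###/.##/.#.*, V10:+1/##./##./##., V12:+1/##./.##/.##
[###/.##/.#.] end (terminal -1, H#3); searched .../.#./.#. to 10

value(.../.#./.#., H) = -1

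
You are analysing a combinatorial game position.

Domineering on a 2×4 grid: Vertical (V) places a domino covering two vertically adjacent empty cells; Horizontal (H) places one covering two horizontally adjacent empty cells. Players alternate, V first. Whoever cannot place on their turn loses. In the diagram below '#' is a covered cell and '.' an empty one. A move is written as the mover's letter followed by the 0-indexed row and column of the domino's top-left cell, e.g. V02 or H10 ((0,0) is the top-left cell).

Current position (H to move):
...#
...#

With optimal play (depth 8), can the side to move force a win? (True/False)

ply 1, H at ...#/...# | H00=+1→##.#/...#*; H01=+1→.###/...#; H10=+1→...#/##.#; H11=+1→...#/.###
ply 2, V at ##.#/...# | V02=-1→####/..##*
ply 3, H at ####/..## | H10=+1→####/####*
ply 4: ####/#### is terminal -1 (V); from ...#/...# depth 8

H winning at [...#/...#]: True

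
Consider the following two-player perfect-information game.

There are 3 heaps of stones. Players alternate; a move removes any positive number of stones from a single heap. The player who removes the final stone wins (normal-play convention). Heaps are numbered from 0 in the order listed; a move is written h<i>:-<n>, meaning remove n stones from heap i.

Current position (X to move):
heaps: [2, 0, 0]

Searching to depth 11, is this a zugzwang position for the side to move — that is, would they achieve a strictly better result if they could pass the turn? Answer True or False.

zugzwang((2,0,0), X) = False

p1 X@[(2,0,0)]: h0:-1[(1,0,0)]-1 h0:-2[(0,0,0)]+1*
p2 O@[(0,0,0)] terminal -1; root [(2,0,0)] d11
suppose X passes — search the same position with O to move:
pass> p1 O@[(2,0,0)]: h0:-1[(1,0,0)]-1 h0:-2[(0,0,0)]+1*
pass> p2 X@[(0,0,0)] terminal -1; root [(2,0,0)] d11
for X: play +1, pass -1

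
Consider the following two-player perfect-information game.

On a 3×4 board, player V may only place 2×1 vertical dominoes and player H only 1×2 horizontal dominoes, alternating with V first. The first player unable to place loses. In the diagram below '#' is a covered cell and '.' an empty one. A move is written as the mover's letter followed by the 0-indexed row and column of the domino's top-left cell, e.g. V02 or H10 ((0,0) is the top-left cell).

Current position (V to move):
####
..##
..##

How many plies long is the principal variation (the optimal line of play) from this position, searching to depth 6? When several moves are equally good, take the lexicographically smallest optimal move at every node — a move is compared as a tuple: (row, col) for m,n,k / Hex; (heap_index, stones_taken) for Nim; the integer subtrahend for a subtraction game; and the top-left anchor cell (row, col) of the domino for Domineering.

p1 V@[####/..##/..##]: V10[####/#.##/#.##]+1* V11[####/.###/.###]+1
p2 H@[####/#.##/#.##] terminal -1; root [####/..##/..##] d6

PV length from [####/..##/..##]: 1 ply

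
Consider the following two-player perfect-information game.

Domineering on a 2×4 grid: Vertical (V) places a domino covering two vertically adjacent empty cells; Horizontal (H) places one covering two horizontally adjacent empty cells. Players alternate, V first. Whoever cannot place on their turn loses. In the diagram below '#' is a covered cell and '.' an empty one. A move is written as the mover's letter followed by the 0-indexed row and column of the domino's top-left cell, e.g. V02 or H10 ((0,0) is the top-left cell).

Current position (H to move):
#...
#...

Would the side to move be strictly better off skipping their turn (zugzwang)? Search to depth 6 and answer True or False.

zugzwang(#.../#..., H) = False

[#.../#...] H move#1: H01:+1/###./#...*, H02:+1/#.##/#..., H11:+1/#.../###., H12:+1/#.../#.##
[###./#...] V move#2: V03:-1/####/#..#*
[####/#..#] H move#3: H11:+1/####/####*
[####/####] end (terminal -1, V#4); searched #.../#... to 6
pass branch (V moves first from the same position):
  | [#.../#...] V move#1: V01:-1/##../##.., V02:+1/#.#./#.#.*, V03:-1/#..#/#..#
  | [#.#./#.#.] end (terminal -1, H#2); searched #.../#... to 6
H moving scores +1; H passing scores -1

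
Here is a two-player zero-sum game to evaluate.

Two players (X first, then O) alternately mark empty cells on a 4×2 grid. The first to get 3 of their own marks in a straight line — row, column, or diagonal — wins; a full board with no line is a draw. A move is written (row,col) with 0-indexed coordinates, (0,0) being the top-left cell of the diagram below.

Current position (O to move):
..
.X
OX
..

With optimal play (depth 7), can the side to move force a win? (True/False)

ply 1, O at ../.X/OX/.. | (0,0)=-1→O./.X/OX/..*; (0,1)=-1→.O/.X/OX/..; (1,0)=-1→../OX/OX/..; (3,0)=-1→../.X/OX/O.; (3,1)=-1→../.X/OX/.O
ply 2, X at O./.X/OX/.. | (0,1)=+1→OX/.X/OX/..*; (1,0)=+1→O./XX/OX/..; (3,0)=-1→O./.X/OX/X.; (3,1)=+1→O./.X/OX/.X
ply 3: OX/.X/OX/.. is terminal -1 (O); from ../.X/OX/.. depth 7

O winning at [../.X/OX/..]: False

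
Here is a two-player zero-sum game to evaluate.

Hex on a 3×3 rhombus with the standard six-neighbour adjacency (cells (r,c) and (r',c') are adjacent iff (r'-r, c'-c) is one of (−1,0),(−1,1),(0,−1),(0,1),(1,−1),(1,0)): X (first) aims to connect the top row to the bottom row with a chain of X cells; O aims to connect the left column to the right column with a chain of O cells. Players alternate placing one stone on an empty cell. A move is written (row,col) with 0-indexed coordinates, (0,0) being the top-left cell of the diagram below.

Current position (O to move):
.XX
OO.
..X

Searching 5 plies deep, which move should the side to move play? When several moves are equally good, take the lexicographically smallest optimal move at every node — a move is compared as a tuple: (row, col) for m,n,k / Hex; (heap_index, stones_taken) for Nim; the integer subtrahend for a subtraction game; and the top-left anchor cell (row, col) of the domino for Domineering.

ply 1, O at .XX/OO./..X | (0,0)=-1→OXX/OO./..X; (1,2)=+1→.XX/OOO/..X*; (2,0)=-1→.XX/OO./O.X; (2,1)=-1→.XX/OO./.OX
ply 2: .XX/OOO/..X is terminal -1 (X); from .XX/OO./..X depth 5

O's best at [.XX/OO./..X]: (1,2)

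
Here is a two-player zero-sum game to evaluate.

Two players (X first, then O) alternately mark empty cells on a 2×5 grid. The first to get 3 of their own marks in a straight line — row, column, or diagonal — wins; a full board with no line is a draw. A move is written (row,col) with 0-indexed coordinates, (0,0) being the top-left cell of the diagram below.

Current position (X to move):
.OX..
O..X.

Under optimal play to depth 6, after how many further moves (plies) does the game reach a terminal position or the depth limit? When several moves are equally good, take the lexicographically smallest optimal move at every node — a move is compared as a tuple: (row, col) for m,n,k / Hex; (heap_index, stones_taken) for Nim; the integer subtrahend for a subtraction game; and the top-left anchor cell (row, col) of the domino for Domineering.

PV length from [.OX../O..X.]: 3 plies

[.OX../O..X.] X move#1: (0,0):+0/XOX../O..X., (0,3):+1/.OXX./O..X.*, (0,4):+1/.OX.X/O..X., (1,1):+0/.OX../OX.X., (1,2):+1/.OX../O.XX., (1,4):+0/.OX../O..XX
[.OXX./O..X.] O move#2: (0,0):-1/OOXX./O..X.*, (0,4):-1/.OXXO/O..X., (1,1):-1/.OXX./OO.X., (1,2):-1/.OXX./O.OX., (1,4):-1/.OXX./O..XO
[OOXX./O..X.] X move#3: (0,4):+1/OOXXX/O..X.*, (1,1):+1/OOXX./OX.X., (1,2):+1/OOXX./O.XX., (1,4):+1/OOXX./O..XX
[OOXXX/O..X.] end (terminal -1, O#4); searched .OX../O..X. to 6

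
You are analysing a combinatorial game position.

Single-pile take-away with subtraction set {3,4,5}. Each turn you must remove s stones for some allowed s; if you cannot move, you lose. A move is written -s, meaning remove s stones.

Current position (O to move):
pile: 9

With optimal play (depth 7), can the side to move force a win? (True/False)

p1 O@[9]: -3[6]-1* -4[5]-1 -5[4]-1
p2 X@[6]: -3[3]-1 -4[2]+1* -5[1]+1
p3 O@[2] terminal -1; root [9] d7

O winning at [9]: False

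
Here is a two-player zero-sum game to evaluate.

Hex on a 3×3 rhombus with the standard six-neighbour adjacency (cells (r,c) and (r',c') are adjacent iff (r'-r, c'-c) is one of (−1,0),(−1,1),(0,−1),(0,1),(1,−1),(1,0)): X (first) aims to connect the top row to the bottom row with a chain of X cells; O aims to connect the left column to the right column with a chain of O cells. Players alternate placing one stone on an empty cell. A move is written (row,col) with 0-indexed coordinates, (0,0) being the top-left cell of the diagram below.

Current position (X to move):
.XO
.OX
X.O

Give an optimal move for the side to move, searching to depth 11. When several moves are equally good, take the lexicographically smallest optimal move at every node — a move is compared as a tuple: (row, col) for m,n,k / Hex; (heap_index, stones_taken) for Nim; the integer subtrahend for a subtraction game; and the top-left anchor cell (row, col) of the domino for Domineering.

p1 X@[.XO/.OX/X.O]: (0,0)[XXO/.OX/X.O]-1 (1,0)[.XO/XOX/X.O]+1* (2,1)[.XO/.OX/XXO]-1
p2 O@[.XO/XOX/X.O] terminal -1; root [.XO/.OX/X.O] d11

X's best at [.XO/.OX/X.O]: (1,0)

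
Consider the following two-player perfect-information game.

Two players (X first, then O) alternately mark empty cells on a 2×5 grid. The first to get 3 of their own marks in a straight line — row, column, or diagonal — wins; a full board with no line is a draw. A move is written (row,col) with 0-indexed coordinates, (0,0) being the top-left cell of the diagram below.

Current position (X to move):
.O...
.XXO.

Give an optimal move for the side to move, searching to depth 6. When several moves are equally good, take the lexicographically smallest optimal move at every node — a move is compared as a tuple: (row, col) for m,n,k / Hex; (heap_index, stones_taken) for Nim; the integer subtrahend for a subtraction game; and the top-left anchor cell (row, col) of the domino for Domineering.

p1 X@[.O.../.XXO.]: (0,0)[XO.../.XXO.]+0 (0,2)[.OX../.XXO.]+0 (0,3)[.O.X./.XXO.]+0 (0,4)[.O..X/.XXO.]+0 (1,0)[.O.../XXXO.]+1* (1,4)[.O.../.XXOX]+0
p2 O@[.O.../XXXO.] terminal -1; root [.O.../.XXO.] d6

X's best at [.O.../.XXO.]: (1,0)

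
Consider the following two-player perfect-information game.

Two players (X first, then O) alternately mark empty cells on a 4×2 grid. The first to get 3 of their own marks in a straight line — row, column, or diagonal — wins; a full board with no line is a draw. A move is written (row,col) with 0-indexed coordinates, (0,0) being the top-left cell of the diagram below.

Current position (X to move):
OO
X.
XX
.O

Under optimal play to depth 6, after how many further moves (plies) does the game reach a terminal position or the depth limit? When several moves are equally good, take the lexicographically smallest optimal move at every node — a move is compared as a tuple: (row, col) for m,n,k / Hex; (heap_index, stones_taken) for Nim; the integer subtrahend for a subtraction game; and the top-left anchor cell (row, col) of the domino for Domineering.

[OO/X./XX/.O] X move#1: (1,1):+0/OO/XX/XX/.O, (3,0):+1/OO/X./XX/XO*
[OO/X./XX/XO] end (terminal -1, O#2); searched OO/X./XX/.O to 6

PV length from [OO/X./XX/.O]: 1 ply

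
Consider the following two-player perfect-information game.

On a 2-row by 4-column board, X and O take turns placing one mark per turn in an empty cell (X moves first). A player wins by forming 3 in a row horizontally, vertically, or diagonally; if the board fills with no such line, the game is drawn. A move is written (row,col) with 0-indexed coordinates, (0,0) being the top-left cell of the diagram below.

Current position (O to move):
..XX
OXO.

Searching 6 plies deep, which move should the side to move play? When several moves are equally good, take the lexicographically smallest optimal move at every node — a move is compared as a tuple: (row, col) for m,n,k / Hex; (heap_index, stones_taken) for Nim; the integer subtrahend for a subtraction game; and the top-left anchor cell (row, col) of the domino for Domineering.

ply 1, O at ..XX/OXO. | (0,0)=-1→O.XX/OXO.; (0,1)=+0→.OXX/OXO.*; (1,3)=-1→..XX/OXOO
ply 2, X at .OXX/OXO. | (0,0)=+0→XOXX/OXO.*; (1,3)=+0→.OXX/OXOX
ply 3, O at XOXX/OXO. | (1,3)=+0→XOXX/OXOO*
ply 4: XOXX/OXOO is terminal +0 (X); from ..XX/OXO. depth 6

O's best at [..XX/OXO.]: (0,1)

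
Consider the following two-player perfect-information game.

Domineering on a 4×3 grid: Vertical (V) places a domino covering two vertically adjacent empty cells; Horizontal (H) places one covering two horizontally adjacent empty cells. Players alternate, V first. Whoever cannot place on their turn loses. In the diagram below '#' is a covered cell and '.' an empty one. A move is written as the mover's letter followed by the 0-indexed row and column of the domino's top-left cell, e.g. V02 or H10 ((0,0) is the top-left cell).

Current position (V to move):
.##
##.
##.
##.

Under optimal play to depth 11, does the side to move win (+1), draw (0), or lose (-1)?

value(.##/##./##./##., V) = +1

ply 1, V at .##/##./##./##. | V12=+1→.##/###/###/##.*; V22=+1→.##/##./###/###
ply 2: .##/###/###/##. is terminal -1 (H); from .##/##./##./##. depth 11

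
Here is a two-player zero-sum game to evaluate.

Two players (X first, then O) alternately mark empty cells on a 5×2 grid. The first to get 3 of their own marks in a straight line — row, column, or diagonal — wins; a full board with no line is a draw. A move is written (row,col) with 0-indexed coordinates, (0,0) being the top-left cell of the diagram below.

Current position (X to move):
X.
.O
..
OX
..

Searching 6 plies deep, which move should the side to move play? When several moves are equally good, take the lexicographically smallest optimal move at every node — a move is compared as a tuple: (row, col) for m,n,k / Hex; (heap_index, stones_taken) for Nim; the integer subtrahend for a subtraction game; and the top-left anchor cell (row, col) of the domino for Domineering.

X's best at [X./.O/../OX/..]: (1,0)

[X./.O/../OX/..] X move#1: (0,1):-1/XX/.O/../OX/.., (1,0):+0/X./XO/../OX/..*, (2,0):+0/X./.O/X./OX/.., (2,1):+0/X./.O/.X/OX/.., (4,0):+0/X./.O/../OX/X., (4,1):-1/X./.O/../OX/.X
[X./XO/../OX/..] O move#2: (0,1):-1/XO/XO/../OX/.., (2,0):+0/X./XO/O./OX/..*, (2,1):-1/X./XO/.O/OX/.., (4,0):-1/X./XO/../OX/O., (4,1):-1/X./XO/../OX/.O
[X./XO/O./OX/..] X move#3: (0,1):-1/XX/XO/O./OX/.., (2,1):-1/X./XO/OX/OX/.., (4,0):+0/X./XO/O./OX/X.*, (4,1):-1/X./XO/O./OX/.X
[X./XO/O./OX/X.] O move#4: (0,1):+0/XO/XO/O./OX/X.*, (2,1):+0/X./XO/OO/OX/X., (4,1):+0/X./XO/O./OX/XO
[XO/XO/O./OX/X.] X move#5: (2,1):+0/XO/XO/OX/OX/X.*, (4,1):-1/XO/XO/O./OX/XX
[XO/XO/OX/OX/X.] O move#6: (4,1):+0/XO/XO/OX/OX/XO*
[XO/XO/OX/OX/XO] end (terminal +0, X#7); searched X./.O/../OX/.. to 6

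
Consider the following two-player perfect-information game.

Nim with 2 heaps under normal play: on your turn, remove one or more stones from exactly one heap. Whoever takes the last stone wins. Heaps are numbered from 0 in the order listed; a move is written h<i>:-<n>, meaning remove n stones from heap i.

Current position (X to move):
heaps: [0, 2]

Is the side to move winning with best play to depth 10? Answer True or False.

X winning at [(0,2)]: True

p1 X@[(0,2)]: h1:-1[(0,1)]-1 h1:-2[(0,0)]+1*
p2 O@[(0,0)] terminal -1; root [(0,2)] d10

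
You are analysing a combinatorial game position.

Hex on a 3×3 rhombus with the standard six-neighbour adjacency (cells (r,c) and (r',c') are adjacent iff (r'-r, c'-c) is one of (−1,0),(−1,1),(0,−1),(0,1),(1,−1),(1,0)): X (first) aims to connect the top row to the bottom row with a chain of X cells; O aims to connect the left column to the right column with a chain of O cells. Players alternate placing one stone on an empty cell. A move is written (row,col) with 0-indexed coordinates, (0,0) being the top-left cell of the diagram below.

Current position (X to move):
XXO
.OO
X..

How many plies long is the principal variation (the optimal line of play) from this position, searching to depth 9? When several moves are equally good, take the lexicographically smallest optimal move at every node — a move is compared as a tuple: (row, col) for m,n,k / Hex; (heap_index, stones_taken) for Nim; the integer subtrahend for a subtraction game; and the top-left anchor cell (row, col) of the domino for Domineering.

PV length from [XXO/.OO/X..]: 1 ply

p1 X@[XXO/.OO/X..]: (1,0)[XXO/XOO/X..]+1* (2,1)[XXO/.OO/XX.]-1 (2,2)[XXO/.OO/X.X]-1
p2 O@[XXO/XOO/X..] terminal -1; root [XXO/.OO/X..] d9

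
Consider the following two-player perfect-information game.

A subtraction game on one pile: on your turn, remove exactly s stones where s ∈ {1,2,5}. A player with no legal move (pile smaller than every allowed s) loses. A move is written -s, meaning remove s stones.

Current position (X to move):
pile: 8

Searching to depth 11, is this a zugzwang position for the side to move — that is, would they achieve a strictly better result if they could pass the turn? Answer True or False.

zugzwang(8, X) = False

p1 X@[8]: -1[7]-1 -2[6]+1* -5[3]+1
p2 O@[6]: -1[5]-1* -2[4]-1 -5[1]-1
p3 X@[5]: -1[4]-1 -2[3]+1* -5[0]+1
p4 O@[3]: -1[2]-1* -2[1]-1
p5 X@[2]: -1[1]-1 -2[0]+1*
p6 O@[0] terminal -1; root [8] d11
suppose X passes — search the same position with O to move:
pass> p1 O@[8]: -1[7]-1 -2[6]+1* -5[3]+1
pass> p2 X@[6]: -1[5]-1* -2[4]-1 -5[1]-1
pass> p3 O@[5]: -1[4]-1 -2[3]+1* -5[0]+1
pass> p4 X@[3]: -1[2]-1* -2[1]-1
pass> p5 O@[2]: -1[1]-1 -2[0]+1*
pass> p6 X@[0] terminal -1; root [8] d11
for X: play +1, pass -1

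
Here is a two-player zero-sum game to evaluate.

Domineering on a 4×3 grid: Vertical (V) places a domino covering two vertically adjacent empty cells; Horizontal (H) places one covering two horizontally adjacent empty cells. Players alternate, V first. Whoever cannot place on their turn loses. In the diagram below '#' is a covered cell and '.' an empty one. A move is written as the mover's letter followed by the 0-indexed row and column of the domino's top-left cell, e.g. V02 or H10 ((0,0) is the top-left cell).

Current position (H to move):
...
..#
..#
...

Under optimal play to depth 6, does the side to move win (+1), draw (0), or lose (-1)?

value(.../..#/..#/..., H) = -1

p1 H@[.../..#/..#/...]: H00[##./..#/..#/...]-1* H01[.##/..#/..#/...]-1 H10[.../###/..#/...]-1 H20[.../..#/###/...]-1 H30[.../..#/..#/##.]-1 H31[.../..#/..#/.##]-1
p2 V@[##./..#/..#/...]: V10[##./#.#/#.#/...]+1* V11[##./.##/.##/...]+1 V20[##./..#/#.#/#..]+1 V21[##./..#/.##/.#.]+1
p3 H@[##./#.#/#.#/...]: H30[##./#.#/#.#/##.]-1* H31[##./#.#/#.#/.##]-1
p4 V@[##./#.#/#.#/##.]: V11[##./###/###/##.]+1*
p5 H@[##./###/###/##.] terminal -1; root [.../..#/..#/...] d6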